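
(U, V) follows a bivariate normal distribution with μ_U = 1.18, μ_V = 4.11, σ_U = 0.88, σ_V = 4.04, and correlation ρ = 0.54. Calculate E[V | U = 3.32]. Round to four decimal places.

9.4153

The regression of V on U has slope ρ·σ_V/σ_U and passes through (μ_U, μ_V).
E[V | U=3.32] = 4.11 + (0.54)·(4.04/0.88)·(3.32 − (1.18)) = 4.11 + (2.4791)·(2.14) = 9.4153.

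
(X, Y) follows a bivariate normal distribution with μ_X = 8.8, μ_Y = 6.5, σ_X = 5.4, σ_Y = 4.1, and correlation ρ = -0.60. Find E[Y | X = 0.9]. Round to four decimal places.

10.0989

E[Y | X=x] = μ_Y + ρ(σ_Y/σ_X)(x − μ_X) for jointly normal variables.
E[Y | X=0.9] = 6.5 + (-0.60)·(4.1/5.4)·(0.9 − (8.8)) = 6.5 + (-0.45556)·(-7.9) = 10.0989.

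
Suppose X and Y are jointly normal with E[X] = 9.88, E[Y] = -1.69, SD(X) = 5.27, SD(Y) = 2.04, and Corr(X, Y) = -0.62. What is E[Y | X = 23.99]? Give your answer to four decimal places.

-5.0764

E[Y | X=x] = μ_Y + ρ(σ_Y/σ_X)(x − μ_X) for jointly normal variables.
E[Y | X=23.99] = -1.69 + (-0.62)·(2.04/5.27)·(23.99 − (9.88)) = -1.69 + (-0.24)·(14.11) = -5.0764.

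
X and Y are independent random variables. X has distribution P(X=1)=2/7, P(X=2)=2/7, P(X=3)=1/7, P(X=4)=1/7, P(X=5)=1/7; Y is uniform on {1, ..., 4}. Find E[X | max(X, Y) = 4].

P(max(X, Y) = 4) = 9/28.
Summing X·P(x,y) over outcomes with max(X, Y) = 4 gives 25/28.
E[X | max(X, Y) = 4] = (25/28) / (9/28) = 25/9.

25/9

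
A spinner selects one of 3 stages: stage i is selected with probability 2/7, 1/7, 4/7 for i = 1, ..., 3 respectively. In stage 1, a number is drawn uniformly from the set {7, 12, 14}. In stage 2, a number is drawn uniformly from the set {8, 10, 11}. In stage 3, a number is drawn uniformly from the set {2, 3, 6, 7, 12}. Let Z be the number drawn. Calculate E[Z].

167/21

E[Z | stage 1] = (7+12+14)/3 = 11.
E[Z | stage 2] = (8+10+11)/3 = 29/3.
E[Z | stage 3] = (2+3+6+7+12)/5 = 6.
By the law of total expectation,
E[Z] = (2/7)·(11) + (1/7)·(29/3) + (4/7)·(6) = 167/21.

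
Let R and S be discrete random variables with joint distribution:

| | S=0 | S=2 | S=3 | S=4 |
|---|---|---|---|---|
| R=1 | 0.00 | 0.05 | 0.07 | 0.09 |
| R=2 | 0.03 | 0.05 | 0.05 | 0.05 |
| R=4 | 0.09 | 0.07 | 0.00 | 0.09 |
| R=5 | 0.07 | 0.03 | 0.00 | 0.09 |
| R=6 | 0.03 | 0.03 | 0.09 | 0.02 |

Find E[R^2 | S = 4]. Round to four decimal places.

P(S = 4) = 0.34.
Σ R^2·P over the event = 1·(0.09) + 4·(0.05) + 16·(0.09) + 25·(0.09) + 36·(0.02) = 4.70.
E[R^2 | S = 4] = (4.70) / (0.34) = 13.8235.

13.8235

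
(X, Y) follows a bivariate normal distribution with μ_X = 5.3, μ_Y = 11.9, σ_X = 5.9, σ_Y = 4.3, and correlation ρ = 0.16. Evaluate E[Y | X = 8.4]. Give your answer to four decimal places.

12.2615

The regression of Y on X has slope ρ·σ_Y/σ_X and passes through (μ_X, μ_Y).
E[Y | X=8.4] = 11.9 + (0.16)·(4.3/5.9)·(8.4 − (5.3)) = 11.9 + (0.11661)·(3.1) = 12.2615.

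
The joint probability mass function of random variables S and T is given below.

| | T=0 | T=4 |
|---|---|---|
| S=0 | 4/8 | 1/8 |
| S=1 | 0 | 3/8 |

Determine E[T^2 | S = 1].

16

P(S = 1) = 3/8.
Summing T^2·P(S=x,T=y) over the conditioning event gives 6.
E[T^2 | S = 1] = (6) / (3/8) = 16.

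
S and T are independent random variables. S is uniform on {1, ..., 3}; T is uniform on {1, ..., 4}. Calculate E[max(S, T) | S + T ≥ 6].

Outcomes with S + T ≥ 6: (2,4), (3,3), (3,4), each with probability 1/12.
E[max(S, T) | S + T ≥ 6] = (4 + 3 + 4) / 3 = 11/3.

11/3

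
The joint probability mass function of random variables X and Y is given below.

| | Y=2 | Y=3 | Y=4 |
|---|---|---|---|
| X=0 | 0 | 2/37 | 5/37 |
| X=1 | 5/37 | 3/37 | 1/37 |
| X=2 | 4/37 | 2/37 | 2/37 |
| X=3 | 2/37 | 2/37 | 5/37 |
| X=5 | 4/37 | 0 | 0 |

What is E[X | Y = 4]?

20/13

P(Y = 4) = 13/37.
Summing X·P(X=x,Y=y) over the conditioning event gives 20/37.
E[X | Y = 4] = (20/37) / (13/37) = 20/13.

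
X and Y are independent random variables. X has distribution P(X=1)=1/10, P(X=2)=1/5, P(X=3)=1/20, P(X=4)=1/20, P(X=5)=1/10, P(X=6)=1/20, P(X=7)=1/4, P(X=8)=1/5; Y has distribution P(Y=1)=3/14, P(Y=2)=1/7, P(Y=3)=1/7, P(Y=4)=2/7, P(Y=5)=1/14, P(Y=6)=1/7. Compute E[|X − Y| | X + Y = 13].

11/7

P(X + Y = 13) = 1/20.
Summing |X−Y|·P(x,y) over outcomes with X + Y = 13 gives 11/140.
E[|X − Y| | X + Y = 13] = (11/140) / (1/20) = 11/7.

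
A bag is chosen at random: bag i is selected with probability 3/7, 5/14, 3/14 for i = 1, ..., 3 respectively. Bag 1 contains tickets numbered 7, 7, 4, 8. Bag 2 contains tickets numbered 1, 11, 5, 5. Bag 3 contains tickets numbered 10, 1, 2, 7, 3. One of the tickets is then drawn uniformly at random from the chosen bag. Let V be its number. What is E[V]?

803/140

E[V | bag 1] = (7+7+4+8)/4 = 13/2.
E[V | bag 2] = (1+11+5+5)/4 = 11/2.
E[V | bag 3] = (10+1+2+7+3)/5 = 23/5.
E[V] = (3/7)·(13/2) + (5/14)·(11/2) + (3/14)·(23/5) = 803/140.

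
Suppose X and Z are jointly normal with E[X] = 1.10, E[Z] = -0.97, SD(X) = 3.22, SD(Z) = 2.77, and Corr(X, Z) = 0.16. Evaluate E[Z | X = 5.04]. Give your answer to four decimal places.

For a bivariate normal, E[Z | X=x] = μ_Z + ρ·(σ_Z/σ_X)·(x − μ_X).
E[Z | X=5.04] = -0.97 + (0.16)·(2.77/3.22)·(5.04 − (1.10)) = -0.97 + (0.13764)·(3.94) = -0.4277.

-0.4277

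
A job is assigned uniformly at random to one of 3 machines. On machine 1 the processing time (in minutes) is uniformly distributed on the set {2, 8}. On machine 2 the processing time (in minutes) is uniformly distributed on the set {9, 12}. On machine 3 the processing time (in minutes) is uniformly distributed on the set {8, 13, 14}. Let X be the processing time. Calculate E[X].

E[X | machine 1] = (2+8)/2 = 5.
E[X | machine 2] = (9+12)/2 = 21/2.
E[X | machine 3] = (8+13+14)/3 = 35/3.
E[X] = (1/3)·(5) + (1/3)·(21/2) + (1/3)·(35/3) = 163/18.

163/18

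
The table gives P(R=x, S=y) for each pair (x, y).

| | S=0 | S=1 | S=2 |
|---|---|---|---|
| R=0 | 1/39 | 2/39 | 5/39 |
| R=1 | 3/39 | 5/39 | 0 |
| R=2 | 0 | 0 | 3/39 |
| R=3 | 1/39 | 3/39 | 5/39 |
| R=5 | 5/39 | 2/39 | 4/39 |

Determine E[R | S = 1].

P(S = 1) = 4/13.
Σ R·P over the event = 0·(2/39) + 1·(5/39) + 3·(3/39) + 5·(2/39) = 8/13.
E[R | S = 1] = (8/13) / (4/13) = 2.

2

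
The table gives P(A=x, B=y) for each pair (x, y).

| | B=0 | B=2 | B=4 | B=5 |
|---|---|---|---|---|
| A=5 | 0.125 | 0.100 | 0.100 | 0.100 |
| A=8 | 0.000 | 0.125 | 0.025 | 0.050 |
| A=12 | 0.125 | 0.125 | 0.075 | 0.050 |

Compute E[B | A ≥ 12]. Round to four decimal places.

2.1333

P(A ≥ 12) = 0.375.
Σ B·P over the event = 0·(0.125) + 2·(0.125) + 4·(0.075) + 5·(0.050) = 0.800.
E[B | A ≥ 12] = (0.800) / (0.375) = 2.1333.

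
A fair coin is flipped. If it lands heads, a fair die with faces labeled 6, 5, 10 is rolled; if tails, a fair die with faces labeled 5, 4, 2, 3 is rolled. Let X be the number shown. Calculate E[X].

21/4

E[X | heads] = (6+5+10)/3 = 7.
E[X | tails] = (5+4+2+3)/4 = 7/2.
By the law of total expectation,
E[X] = (1/2)·(7) + (1/2)·(7/2) = 21/4.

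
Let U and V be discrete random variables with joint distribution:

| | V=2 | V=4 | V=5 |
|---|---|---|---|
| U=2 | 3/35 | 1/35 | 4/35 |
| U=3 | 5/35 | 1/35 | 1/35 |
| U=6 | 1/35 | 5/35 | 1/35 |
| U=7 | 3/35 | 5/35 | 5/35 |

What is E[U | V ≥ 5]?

52/11

P(V ≥ 5) = 11/35.
Σ U·P over the event = 2·(4/35) + 3·(1/35) + 6·(1/35) + 7·(5/35) = 52/35.
E[U | V ≥ 5] = (52/35) / (11/35) = 52/11.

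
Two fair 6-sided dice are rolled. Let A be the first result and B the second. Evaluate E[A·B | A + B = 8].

Outcomes with A + B = 8: (2,6), (3,5), (4,4), (5,3), (6,2), each with probability 1/36.
E[A·B | A + B = 8] = (12 + 15 + 16 + 15 + 12) / 5 = 14.

14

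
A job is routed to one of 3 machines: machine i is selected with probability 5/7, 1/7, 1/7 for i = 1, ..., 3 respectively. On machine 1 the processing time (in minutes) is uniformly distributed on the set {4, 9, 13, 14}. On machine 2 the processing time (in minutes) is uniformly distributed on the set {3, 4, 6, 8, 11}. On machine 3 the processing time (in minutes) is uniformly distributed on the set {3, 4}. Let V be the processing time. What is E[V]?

E[V | machine 1] = (4+9+13+14)/4 = 10.
E[V | machine 2] = (3+4+6+8+11)/5 = 32/5.
E[V | machine 3] = (3+4)/2 = 7/2.
By the law of total expectation,
E[V] = (5/7)·(10) + (1/7)·(32/5) + (1/7)·(7/2) = 599/70.

599/70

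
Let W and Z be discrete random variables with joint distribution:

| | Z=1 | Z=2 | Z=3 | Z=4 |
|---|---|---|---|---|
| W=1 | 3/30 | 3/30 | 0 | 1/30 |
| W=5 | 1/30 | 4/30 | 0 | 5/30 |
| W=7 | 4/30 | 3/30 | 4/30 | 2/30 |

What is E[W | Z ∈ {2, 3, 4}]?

P(Z ∈ {2, 3, 4}) = 11/15.
Σ W·P over the event = 1·(3/30) + 1·(1/30) + 5·(4/30) + 5·(5/30) + 7·(3/30) + 7·(4/30) + 7·(2/30) = 56/15.
E[W | Z ∈ {2, 3, 4}] = (56/15) / (11/15) = 56/11.

56/11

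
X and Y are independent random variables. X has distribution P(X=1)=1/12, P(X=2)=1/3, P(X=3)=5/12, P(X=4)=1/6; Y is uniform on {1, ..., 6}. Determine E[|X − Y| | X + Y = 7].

2

P(X + Y = 7) = 1/6.
Summing |X−Y|·P(x,y) over outcomes with X + Y = 7 gives 1/3.
E[|X − Y| | X + Y = 7] = (1/3) / (1/6) = 2.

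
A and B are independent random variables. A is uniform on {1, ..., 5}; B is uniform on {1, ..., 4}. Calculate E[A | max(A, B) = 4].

22/7

Outcomes with max(A, B) = 4: (1,4), (2,4), (3,4), (4,1), (4,2), (4,3), (4,4), each with probability 1/20.
E[A | max(A, B) = 4] = (1 + 2 + 3 + 4 + 4 + 4 + 4) / 7 = 22/7.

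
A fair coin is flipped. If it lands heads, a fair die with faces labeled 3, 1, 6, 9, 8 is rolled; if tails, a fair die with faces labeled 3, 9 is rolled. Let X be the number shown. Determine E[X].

57/10

E[X | heads] = (3+1+6+9+8)/5 = 27/5.
E[X | tails] = (3+9)/2 = 6.
E[X] = (1/2)·(27/5) + (1/2)·(6) = 57/10.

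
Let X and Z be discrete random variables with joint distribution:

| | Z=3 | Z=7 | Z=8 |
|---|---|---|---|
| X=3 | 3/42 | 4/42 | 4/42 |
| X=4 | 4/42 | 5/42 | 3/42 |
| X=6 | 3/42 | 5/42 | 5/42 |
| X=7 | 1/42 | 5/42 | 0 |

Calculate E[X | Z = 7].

97/19

P(Z = 7) = 19/42.
Σ X·P over the event = 3·(4/42) + 4·(5/42) + 6·(5/42) + 7·(5/42) = 97/42.
E[X | Z = 7] = (97/42) / (19/42) = 97/19.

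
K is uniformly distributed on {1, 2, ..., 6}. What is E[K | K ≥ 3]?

9/2

Given K ≥ 3, K is equally likely to be any of {3, 4, 5, 6}.
E[K | K ≥ 3] = (3 + 4 + 5 + 6) / 4 = 9/2.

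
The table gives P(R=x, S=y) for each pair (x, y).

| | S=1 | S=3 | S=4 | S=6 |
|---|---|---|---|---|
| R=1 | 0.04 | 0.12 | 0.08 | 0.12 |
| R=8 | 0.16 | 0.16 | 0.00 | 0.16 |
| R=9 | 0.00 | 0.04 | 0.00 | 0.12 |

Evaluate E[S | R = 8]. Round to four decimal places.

3.3333

P(R = 8) = 0.48.
Σ S·P over the event = 1·(0.16) + 3·(0.16) + 6·(0.16) = 1.60.
E[S | R = 8] = (1.60) / (0.48) = 3.3333.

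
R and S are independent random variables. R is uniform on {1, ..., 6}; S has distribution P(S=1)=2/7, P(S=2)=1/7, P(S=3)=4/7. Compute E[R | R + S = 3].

P(R + S = 3) = 1/14.
Summing R·P(x,y) over outcomes with R + S = 3 gives 5/42.
E[R | R + S = 3] = (5/42) / (1/14) = 5/3.

5/3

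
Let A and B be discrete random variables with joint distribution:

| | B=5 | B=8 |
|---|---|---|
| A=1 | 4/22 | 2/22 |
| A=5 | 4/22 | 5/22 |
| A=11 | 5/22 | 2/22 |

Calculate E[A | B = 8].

P(B = 8) = 9/22.
Σ A·P over the event = 1·(2/22) + 5·(5/22) + 11·(2/22) = 49/22.
E[A | B = 8] = (49/22) / (9/22) = 49/9.

49/9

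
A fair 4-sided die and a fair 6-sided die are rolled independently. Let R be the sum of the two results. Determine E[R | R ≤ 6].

P(R ≤ 6) = 7/12.
Σ over the event: 2·1/24 + 3·1/12 + 4·1/8 + 5·1/6 + 6·1/6 = 8/3.
E[R | R ≤ 6] = (8/3) / (7/12) = 32/7.

32/7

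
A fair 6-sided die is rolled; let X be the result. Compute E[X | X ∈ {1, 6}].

P(X ∈ {1, 6}) = 1/3.
Σ over the event: 1·1/6 + 6·1/6 = 7/6.
E[X | X ∈ {1, 6}] = (7/6) / (1/3) = 7/2.

7/2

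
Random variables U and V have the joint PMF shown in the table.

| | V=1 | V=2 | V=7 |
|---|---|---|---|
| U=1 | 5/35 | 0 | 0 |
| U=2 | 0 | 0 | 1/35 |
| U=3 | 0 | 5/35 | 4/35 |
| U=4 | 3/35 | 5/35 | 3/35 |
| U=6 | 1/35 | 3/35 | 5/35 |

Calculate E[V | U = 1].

P(U = 1) = 1/7.
Summing V·P(U=x,V=y) over the conditioning event gives 1/7.
E[V | U = 1] = (1/7) / (1/7) = 1.

1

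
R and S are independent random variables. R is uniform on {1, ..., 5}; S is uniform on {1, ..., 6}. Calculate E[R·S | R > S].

Outcomes with R > S: (2,1), (3,1), (3,2), (4,1), (4,2), (4,3), (5,1), (5,2), (5,3), (5,4), each with probability 1/30.
E[R·S | R > S] = (2 + 3 + 6 + 4 + 8 + 12 + 5 + 10 + 15 + 20) / 10 = 17/2.

17/2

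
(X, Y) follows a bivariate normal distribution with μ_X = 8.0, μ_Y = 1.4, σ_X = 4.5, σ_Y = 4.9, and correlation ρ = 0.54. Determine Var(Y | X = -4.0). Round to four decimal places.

The conditional variance in a bivariate normal is σ_Y²(1 − ρ²), independent of x.
Var(Y | X=-4.0) = (4.9)²·(1 − (0.54)²) = 24.01·0.7084 = 17.0087.

17.0087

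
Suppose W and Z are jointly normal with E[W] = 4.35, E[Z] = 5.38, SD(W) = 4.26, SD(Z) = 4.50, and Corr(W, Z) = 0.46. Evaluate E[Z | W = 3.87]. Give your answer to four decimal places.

5.1468

E[Z | W=x] = μ_Z + ρ(σ_Z/σ_W)(x − μ_W) for jointly normal variables.
E[Z | W=3.87] = 5.38 + (0.46)·(4.50/4.26)·(3.87 − (4.35)) = 5.38 + (0.48592)·(-0.48) = 5.1468.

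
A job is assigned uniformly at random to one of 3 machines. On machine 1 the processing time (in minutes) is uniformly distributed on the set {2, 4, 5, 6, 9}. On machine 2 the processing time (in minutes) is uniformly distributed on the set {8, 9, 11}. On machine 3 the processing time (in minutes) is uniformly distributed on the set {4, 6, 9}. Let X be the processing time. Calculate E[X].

313/45

E[X | machine 1] = (2+4+5+6+9)/5 = 26/5.
E[X | machine 2] = (8+9+11)/3 = 28/3.
E[X | machine 3] = (4+6+9)/3 = 19/3.
By the law of total expectation,
E[X] = (1/3)·(26/5) + (1/3)·(28/3) + (1/3)·(19/3) = 313/45.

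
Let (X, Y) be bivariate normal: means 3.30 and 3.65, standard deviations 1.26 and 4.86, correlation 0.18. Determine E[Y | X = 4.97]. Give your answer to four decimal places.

4.8095

E[Y | X=x] = μ_Y + ρ(σ_Y/σ_X)(x − μ_X) for jointly normal variables.
E[Y | X=4.97] = 3.65 + (0.18)·(4.86/1.26)·(4.97 − (3.30)) = 3.65 + (0.69429)·(1.67) = 4.8095.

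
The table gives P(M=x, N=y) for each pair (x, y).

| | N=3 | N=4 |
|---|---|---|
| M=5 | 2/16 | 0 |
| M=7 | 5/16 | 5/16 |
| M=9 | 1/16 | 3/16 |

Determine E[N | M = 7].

P(M = 7) = 5/8.
Σ N·P over the event = 3·(5/16) + 4·(5/16) = 35/16.
E[N | M = 7] = (35/16) / (5/8) = 7/2.

7/2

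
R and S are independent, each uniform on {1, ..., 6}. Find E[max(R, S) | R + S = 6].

Outcomes with R + S = 6: (1,5), (2,4), (3,3), (4,2), (5,1), each with probability 1/36.
E[max(R, S) | R + S = 6] = (5 + 4 + 3 + 4 + 5) / 5 = 21/5.

21/5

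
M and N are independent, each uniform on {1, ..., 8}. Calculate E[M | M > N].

6

P(M > N) = 7/16.
Summing M·P(x,y) over outcomes with M > N gives 21/8.
E[M | M > N] = (21/8) / (7/16) = 6.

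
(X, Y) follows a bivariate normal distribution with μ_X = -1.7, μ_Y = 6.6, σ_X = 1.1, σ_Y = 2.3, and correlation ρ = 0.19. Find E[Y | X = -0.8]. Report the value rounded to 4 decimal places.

6.9575

The regression of Y on X has slope ρ·σ_Y/σ_X and passes through (μ_X, μ_Y).
E[Y | X=-0.8] = 6.6 + (0.19)·(2.3/1.1)·(-0.8 − (-1.7)) = 6.6 + (0.39727)·(0.9) = 6.9575.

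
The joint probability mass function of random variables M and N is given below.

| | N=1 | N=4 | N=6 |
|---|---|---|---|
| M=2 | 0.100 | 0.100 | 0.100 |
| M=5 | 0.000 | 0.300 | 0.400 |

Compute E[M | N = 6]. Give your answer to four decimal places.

4.4000

P(N = 6) = 0.500.
Σ M·P over the event = 2·(0.100) + 5·(0.400) = 2.200.
E[M | N = 6] = (2.200) / (0.500) = 4.4000.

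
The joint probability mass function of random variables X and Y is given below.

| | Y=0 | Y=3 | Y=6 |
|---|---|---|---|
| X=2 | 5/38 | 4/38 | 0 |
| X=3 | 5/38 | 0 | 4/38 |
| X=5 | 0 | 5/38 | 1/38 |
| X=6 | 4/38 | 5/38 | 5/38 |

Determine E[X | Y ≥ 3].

P(Y ≥ 3) = 12/19.
Σ X·P over the event = 2·(4/38) + 3·(4/38) + 5·(5/38) + 5·(1/38) + 6·(5/38) + 6·(5/38) = 55/19.
E[X | Y ≥ 3] = (55/19) / (12/19) = 55/12.

55/12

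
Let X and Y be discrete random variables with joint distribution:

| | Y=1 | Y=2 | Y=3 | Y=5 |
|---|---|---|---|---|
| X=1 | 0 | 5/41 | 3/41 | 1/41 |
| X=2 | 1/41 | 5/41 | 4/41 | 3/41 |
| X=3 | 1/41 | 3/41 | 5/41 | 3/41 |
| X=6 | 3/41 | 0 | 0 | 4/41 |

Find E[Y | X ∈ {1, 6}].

P(X ∈ {1, 6}) = 16/41.
Σ Y·P over the event = 2·(5/41) + 3·(3/41) + 5·(1/41) + 1·(3/41) + 5·(4/41) = 47/41.
E[Y | X ∈ {1, 6}] = (47/41) / (16/41) = 47/16.

47/16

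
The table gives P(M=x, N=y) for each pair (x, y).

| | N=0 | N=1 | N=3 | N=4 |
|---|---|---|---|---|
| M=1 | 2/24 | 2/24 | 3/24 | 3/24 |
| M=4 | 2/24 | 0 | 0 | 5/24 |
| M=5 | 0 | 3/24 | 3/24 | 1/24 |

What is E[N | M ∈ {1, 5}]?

P(M ∈ {1, 5}) = 17/24.
Σ N·P over the event = 0·(2/24) + 1·(2/24) + 3·(3/24) + 4·(3/24) + 1·(3/24) + 3·(3/24) + 4·(1/24) = 13/8.
E[N | M ∈ {1, 5}] = (13/8) / (17/24) = 39/17.

39/17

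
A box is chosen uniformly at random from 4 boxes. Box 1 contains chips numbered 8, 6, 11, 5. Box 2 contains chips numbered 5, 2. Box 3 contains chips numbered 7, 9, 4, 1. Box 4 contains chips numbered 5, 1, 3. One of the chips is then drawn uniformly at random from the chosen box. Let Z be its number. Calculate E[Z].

E[Z | box 1] = (8+6+11+5)/4 = 15/2.
E[Z | box 2] = (5+2)/2 = 7/2.
E[Z | box 3] = (7+9+4+1)/4 = 21/4.
E[Z | box 4] = (5+1+3)/3 = 3.
By the law of total expectation,
E[Z] = (1/4)·(15/2) + (1/4)·(7/2) + (1/4)·(21/4) + (1/4)·(3) = 77/16.

77/16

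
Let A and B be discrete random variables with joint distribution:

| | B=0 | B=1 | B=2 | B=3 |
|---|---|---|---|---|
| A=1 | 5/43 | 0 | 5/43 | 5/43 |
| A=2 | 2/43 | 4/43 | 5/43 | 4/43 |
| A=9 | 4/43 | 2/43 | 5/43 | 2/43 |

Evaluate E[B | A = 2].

26/15

P(A = 2) = 15/43.
Summing B·P(A=x,B=y) over the conditioning event gives 26/43.
E[B | A = 2] = (26/43) / (15/43) = 26/15.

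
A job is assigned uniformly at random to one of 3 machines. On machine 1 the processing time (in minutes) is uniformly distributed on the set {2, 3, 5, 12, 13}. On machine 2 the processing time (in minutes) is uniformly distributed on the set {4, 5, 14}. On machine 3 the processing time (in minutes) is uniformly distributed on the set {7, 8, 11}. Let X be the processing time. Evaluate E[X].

70/9

E[X | machine 1] = (2+3+5+12+13)/5 = 7.
E[X | machine 2] = (4+5+14)/3 = 23/3.
E[X | machine 3] = (7+8+11)/3 = 26/3.
By the law of total expectation,
E[X] = (1/3)·(7) + (1/3)·(23/3) + (1/3)·(26/3) = 70/9.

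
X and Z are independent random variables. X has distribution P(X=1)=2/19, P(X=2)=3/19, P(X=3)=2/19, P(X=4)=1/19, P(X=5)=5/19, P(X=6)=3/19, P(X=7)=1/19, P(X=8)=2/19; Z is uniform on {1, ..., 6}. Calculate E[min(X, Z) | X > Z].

P(X > Z) = 21/38.
Summing min(X,Z)·P(x,y) over outcomes with X > Z gives 173/114.
E[min(X, Z) | X > Z] = (173/114) / (21/38) = 173/63.

173/63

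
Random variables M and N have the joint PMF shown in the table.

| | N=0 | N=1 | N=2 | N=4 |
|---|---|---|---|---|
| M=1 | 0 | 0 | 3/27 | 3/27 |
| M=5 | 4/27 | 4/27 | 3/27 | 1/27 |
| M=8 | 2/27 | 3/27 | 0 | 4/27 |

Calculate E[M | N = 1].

44/7

P(N = 1) = 7/27.
Summing M·P(M=x,N=y) over the conditioning event gives 44/27.
E[M | N = 1] = (44/27) / (7/27) = 44/7.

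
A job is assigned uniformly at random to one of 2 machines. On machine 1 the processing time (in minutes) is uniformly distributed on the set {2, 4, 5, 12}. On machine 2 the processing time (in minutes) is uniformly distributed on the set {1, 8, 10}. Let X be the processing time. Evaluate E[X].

E[X | machine 1] = (2+4+5+12)/4 = 23/4.
E[X | machine 2] = (1+8+10)/3 = 19/3.
E[X] = (1/2)·(23/4) + (1/2)·(19/3) = 145/24.

145/24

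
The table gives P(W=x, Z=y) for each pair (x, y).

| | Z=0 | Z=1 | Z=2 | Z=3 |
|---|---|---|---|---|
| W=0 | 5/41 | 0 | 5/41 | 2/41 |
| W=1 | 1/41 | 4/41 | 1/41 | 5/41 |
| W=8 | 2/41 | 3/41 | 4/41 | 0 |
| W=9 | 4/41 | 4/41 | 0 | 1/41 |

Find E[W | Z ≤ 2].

P(Z ≤ 2) = 33/41.
Summing W·P(W=x,Z=y) over the conditioning event gives 150/41.
E[W | Z ≤ 2] = (150/41) / (33/41) = 50/11.

50/11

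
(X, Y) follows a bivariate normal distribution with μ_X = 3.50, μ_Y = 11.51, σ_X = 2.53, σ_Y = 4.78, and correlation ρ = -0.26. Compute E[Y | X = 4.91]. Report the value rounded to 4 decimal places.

10.8174

E[Y | X=x] = μ_Y + ρ(σ_Y/σ_X)(x − μ_X) for jointly normal variables.
E[Y | X=4.91] = 11.51 + (-0.26)·(4.78/2.53)·(4.91 − (3.50)) = 11.51 + (-0.49123)·(1.41) = 10.8174.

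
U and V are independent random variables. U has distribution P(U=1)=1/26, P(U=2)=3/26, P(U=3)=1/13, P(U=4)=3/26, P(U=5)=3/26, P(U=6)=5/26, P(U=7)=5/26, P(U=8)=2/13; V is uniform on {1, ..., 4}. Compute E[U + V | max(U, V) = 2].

P(max(U, V) = 2) = 7/104.
Summing (U+V)·P(x,y) over outcomes with max(U, V) = 2 gives 3/13.
E[U + V | max(U, V) = 2] = (3/13) / (7/104) = 24/7.

24/7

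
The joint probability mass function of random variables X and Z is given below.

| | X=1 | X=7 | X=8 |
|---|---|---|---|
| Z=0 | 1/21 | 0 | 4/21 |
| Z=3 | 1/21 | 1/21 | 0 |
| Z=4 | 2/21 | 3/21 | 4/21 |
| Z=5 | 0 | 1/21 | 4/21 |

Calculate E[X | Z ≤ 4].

P(Z ≤ 4) = 16/21.
Σ X·P over the event = 1·(1/21) + 1·(1/21) + 1·(2/21) + 7·(1/21) + 7·(3/21) + 8·(4/21) + 8·(4/21) = 32/7.
E[X | Z ≤ 4] = (32/7) / (16/21) = 6.

6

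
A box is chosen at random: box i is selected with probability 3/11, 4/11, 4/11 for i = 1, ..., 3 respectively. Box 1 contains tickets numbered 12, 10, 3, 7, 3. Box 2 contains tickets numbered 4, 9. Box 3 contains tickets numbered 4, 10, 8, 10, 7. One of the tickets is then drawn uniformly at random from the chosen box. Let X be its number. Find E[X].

391/55

E[X | box 1] = (12+10+3+7+3)/5 = 7.
E[X | box 2] = (4+9)/2 = 13/2.
E[X | box 3] = (4+10+8+10+7)/5 = 39/5.
E[X] = (3/11)·(7) + (4/11)·(13/2) + (4/11)·(39/5) = 391/55.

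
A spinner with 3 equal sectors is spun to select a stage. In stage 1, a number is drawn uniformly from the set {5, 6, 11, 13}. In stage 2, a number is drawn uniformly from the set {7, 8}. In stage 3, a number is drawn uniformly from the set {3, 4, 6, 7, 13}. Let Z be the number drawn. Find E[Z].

E[Z | stage 1] = (5+6+11+13)/4 = 35/4.
E[Z | stage 2] = (7+8)/2 = 15/2.
E[Z | stage 3] = (3+4+6+7+13)/5 = 33/5.
E[Z] = (1/3)·(35/4) + (1/3)·(15/2) + (1/3)·(33/5) = 457/60.

457/60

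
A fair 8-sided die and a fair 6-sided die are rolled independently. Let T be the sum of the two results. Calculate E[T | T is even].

8

P(T is even) = 1/2.
Σ over the event: 2·1/48 + 4·1/16 + 6·5/48 + 8·1/8 + 10·5/48 + 12·1/16 + 14·1/48 = 4.
E[T | T is even] = (4) / (1/2) = 8.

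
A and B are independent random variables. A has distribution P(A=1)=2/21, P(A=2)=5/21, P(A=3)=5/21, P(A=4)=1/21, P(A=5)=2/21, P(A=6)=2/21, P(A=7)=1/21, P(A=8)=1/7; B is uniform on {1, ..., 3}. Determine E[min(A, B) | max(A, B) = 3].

P(max(A, B) = 3) = 22/63.
Summing min(A,B)·P(x,y) over outcomes with max(A, B) = 3 gives 2/3.
E[min(A, B) | max(A, B) = 3] = (2/3) / (22/63) = 21/11.

21/11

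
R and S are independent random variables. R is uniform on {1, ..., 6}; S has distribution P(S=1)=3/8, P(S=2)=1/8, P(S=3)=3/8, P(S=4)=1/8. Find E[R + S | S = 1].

9/2

P(S = 1) = 3/8.
Summing (R+S)·P(x,y) over outcomes with S = 1 gives 27/16.
E[R + S | S = 1] = (27/16) / (3/8) = 9/2.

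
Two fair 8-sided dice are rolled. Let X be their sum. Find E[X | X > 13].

P(X > 13) = 3/32.
Σ over the event: 14·3/64 + 15·1/32 + 16·1/64 = 11/8.
E[X | X > 13] = (11/8) / (3/32) = 44/3.

44/3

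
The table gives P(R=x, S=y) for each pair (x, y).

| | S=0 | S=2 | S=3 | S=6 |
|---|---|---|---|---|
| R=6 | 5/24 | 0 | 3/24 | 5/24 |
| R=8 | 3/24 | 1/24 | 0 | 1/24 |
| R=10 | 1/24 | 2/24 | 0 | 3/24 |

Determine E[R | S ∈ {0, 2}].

23/3

P(S ∈ {0, 2}) = 1/2.
Σ R·P over the event = 6·(5/24) + 8·(3/24) + 8·(1/24) + 10·(1/24) + 10·(2/24) = 23/6.
E[R | S ∈ {0, 2}] = (23/6) / (1/2) = 23/3.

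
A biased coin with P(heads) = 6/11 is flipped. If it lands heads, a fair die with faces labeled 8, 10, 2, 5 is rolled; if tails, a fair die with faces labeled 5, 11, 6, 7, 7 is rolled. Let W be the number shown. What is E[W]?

147/22

E[W | heads] = (8+10+2+5)/4 = 25/4.
E[W | tails] = (5+11+6+7+7)/5 = 36/5.
By the law of total expectation,
E[W] = (6/11)·(25/4) + (5/11)·(36/5) = 147/22.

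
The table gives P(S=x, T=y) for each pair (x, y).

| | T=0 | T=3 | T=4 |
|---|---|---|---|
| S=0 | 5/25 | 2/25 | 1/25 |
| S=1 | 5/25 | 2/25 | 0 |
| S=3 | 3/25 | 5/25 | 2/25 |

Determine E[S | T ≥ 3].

23/12

P(T ≥ 3) = 12/25.
Σ S·P over the event = 0·(2/25) + 0·(1/25) + 1·(2/25) + 3·(5/25) + 3·(2/25) = 23/25.
E[S | T ≥ 3] = (23/25) / (12/25) = 23/12.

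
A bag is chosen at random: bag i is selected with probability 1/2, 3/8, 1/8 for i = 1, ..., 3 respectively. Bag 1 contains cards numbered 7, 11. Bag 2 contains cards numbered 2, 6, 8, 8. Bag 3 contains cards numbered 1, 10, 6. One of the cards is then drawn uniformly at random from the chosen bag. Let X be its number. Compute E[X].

E[X | bag 1] = (7+11)/2 = 9.
E[X | bag 2] = (2+6+8+8)/4 = 6.
E[X | bag 3] = (1+10+6)/3 = 17/3.
E[X] = (1/2)·(9) + (3/8)·(6) + (1/8)·(17/3) = 179/24.

179/24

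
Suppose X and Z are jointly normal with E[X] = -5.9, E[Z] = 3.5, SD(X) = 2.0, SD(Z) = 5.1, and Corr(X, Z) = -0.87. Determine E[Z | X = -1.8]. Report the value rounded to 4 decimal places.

-5.5959

The regression of Z on X has slope ρ·σ_Z/σ_X and passes through (μ_X, μ_Z).
E[Z | X=-1.8] = 3.5 + (-0.87)·(5.1/2.0)·(-1.8 − (-5.9)) = 3.5 + (-2.2185)·(4.1) = -5.5959.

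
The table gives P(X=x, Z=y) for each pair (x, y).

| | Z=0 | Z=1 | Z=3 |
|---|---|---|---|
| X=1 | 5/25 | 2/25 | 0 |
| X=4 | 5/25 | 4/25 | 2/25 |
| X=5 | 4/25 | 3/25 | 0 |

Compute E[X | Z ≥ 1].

41/11

P(Z ≥ 1) = 11/25.
Σ X·P over the event = 1·(2/25) + 4·(4/25) + 4·(2/25) + 5·(3/25) = 41/25.
E[X | Z ≥ 1] = (41/25) / (11/25) = 41/11.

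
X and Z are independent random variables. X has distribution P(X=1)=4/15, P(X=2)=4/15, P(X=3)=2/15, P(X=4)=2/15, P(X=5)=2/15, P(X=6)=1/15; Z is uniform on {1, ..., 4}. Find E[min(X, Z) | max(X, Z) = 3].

P(max(X, Z) = 3) = 7/30.
Summing min(X,Z)·P(x,y) over outcomes with max(X, Z) = 3 gives 2/5.
E[min(X, Z) | max(X, Z) = 3] = (2/5) / (7/30) = 12/7.

12/7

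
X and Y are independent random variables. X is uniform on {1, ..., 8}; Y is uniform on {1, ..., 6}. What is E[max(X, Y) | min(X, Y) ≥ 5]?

53/8

Outcomes with min(X, Y) ≥ 5: (5,5), (5,6), (6,5), (6,6), (7,5), (7,6), (8,5), (8,6), each with probability 1/48.
E[max(X, Y) | min(X, Y) ≥ 5] = (5 + 6 + 6 + 6 + 7 + 7 + 8 + 8) / 8 = 53/8.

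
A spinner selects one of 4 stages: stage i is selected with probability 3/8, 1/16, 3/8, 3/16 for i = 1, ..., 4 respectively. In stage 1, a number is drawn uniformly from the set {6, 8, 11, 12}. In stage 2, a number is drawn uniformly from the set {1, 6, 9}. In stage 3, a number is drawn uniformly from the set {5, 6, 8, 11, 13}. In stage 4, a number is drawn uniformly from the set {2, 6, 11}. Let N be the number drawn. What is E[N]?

E[N | stage 1] = (6+8+11+12)/4 = 37/4.
E[N | stage 2] = (1+6+9)/3 = 16/3.
E[N | stage 3] = (5+6+8+11+13)/5 = 43/5.
E[N | stage 4] = (2+6+11)/3 = 19/3.
E[N] = (3/8)·(37/4) + (1/16)·(16/3) + (3/8)·(43/5) + (3/16)·(19/3) = 3943/480.

3943/480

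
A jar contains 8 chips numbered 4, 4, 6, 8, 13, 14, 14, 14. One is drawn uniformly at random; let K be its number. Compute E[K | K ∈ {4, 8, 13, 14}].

71/7

P(K ∈ {4, 8, 13, 14}) = 7/8.
Σ over the event: 4·1/4 + 8·1/8 + 13·1/8 + 14·3/8 = 71/8.
E[K | K ∈ {4, 8, 13, 14}] = (71/8) / (7/8) = 71/7.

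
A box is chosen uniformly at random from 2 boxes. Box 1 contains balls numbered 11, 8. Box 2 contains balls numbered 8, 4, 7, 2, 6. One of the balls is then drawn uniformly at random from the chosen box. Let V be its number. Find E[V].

E[V | box 1] = (11+8)/2 = 19/2.
E[V | box 2] = (8+4+7+2+6)/5 = 27/5.
By the law of total expectation,
E[V] = (1/2)·(19/2) + (1/2)·(27/5) = 149/20.

149/20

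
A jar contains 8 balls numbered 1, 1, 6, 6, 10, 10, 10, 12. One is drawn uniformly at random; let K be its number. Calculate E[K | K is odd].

P(K is odd) = 1/4.
Σ over the event: 1·1/4 = 1/4.
E[K | K is odd] = (1/4) / (1/4) = 1.

1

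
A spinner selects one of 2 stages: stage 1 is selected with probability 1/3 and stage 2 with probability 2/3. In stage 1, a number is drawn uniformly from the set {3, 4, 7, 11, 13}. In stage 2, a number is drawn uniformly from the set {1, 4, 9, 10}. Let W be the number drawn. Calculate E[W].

98/15

E[W | stage 1] = (3+4+7+11+13)/5 = 38/5.
E[W | stage 2] = (1+4+9+10)/4 = 6.
E[W] = (1/3)·(38/5) + (2/3)·(6) = 98/15.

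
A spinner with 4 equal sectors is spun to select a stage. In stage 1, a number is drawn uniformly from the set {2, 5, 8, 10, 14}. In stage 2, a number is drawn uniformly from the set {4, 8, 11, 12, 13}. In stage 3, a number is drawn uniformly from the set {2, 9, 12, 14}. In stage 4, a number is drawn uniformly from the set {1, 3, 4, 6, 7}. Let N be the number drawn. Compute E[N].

E[N | stage 1] = (2+5+8+10+14)/5 = 39/5.
E[N | stage 2] = (4+8+11+12+13)/5 = 48/5.
E[N | stage 3] = (2+9+12+14)/4 = 37/4.
E[N | stage 4] = (1+3+4+6+7)/5 = 21/5.
By the law of total expectation,
E[N] = (1/4)·(39/5) + (1/4)·(48/5) + (1/4)·(37/4) + (1/4)·(21/5) = 617/80.

617/80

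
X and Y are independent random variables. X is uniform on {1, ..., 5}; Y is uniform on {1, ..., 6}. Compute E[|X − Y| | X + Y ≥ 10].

1

Outcomes with X + Y ≥ 10: (4,6), (5,5), (5,6), each with probability 1/30.
E[|X − Y| | X + Y ≥ 10] = (2 + 0 + 1) / 3 = 1.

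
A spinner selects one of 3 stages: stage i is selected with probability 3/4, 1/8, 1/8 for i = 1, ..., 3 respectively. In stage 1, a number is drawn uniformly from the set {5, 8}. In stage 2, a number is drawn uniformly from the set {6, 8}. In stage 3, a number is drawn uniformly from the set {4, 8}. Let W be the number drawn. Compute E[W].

E[W | stage 1] = (5+8)/2 = 13/2.
E[W | stage 2] = (6+8)/2 = 7.
E[W | stage 3] = (4+8)/2 = 6.
E[W] = (3/4)·(13/2) + (1/8)·(7) + (1/8)·(6) = 13/2.

13/2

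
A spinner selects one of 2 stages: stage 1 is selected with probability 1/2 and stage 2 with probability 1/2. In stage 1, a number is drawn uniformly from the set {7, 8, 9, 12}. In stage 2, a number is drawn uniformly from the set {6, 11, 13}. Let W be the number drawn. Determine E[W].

E[W | stage 1] = (7+8+9+12)/4 = 9.
E[W | stage 2] = (6+11+13)/3 = 10.
By the law of total expectation,
E[W] = (1/2)·(9) + (1/2)·(10) = 19/2.

19/2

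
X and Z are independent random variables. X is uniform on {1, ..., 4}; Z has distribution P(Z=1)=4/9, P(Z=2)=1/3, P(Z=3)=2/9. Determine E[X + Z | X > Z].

19/4

P(X > Z) = 5/9.
Summing (X+Z)·P(x,y) over outcomes with X > Z gives 95/36.
E[X + Z | X > Z] = (95/36) / (5/9) = 19/4.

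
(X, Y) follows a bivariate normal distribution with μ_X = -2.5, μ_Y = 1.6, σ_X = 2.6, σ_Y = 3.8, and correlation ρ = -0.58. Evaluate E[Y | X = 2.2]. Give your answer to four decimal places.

-2.3842

E[Y | X=x] = μ_Y + ρ(σ_Y/σ_X)(x − μ_X) for jointly normal variables.
E[Y | X=2.2] = 1.6 + (-0.58)·(3.8/2.6)·(2.2 − (-2.5)) = 1.6 + (-0.847692)·(4.7) = -2.3842.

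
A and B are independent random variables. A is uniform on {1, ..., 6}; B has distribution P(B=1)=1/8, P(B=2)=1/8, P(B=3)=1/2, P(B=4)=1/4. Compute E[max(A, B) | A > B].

P(A > B) = 25/48.
Summing max(A,B)·P(x,y) over outcomes with A > B gives 5/2.
E[max(A, B) | A > B] = (5/2) / (25/48) = 24/5.

24/5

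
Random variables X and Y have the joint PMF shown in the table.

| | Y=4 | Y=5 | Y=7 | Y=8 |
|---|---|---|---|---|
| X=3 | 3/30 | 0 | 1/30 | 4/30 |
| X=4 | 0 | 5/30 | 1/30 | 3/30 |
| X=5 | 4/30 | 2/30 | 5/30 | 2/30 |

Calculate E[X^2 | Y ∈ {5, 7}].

P(Y ∈ {5, 7}) = 7/15.
Summing X^2·P(X=x,Y=y) over the conditioning event gives 28/3.
E[X^2 | Y ∈ {5, 7}] = (28/3) / (7/15) = 20.

20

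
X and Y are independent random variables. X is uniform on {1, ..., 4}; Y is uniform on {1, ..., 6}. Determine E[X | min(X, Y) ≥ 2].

3

P(min(X, Y) ≥ 2) = 5/8.
Summing X·P(x,y) over outcomes with min(X, Y) ≥ 2 gives 15/8.
E[X | min(X, Y) ≥ 2] = (15/8) / (5/8) = 3.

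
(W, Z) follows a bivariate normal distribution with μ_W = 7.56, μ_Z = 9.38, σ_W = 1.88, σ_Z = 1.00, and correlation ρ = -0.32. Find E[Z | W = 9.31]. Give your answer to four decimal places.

For a bivariate normal, E[Z | W=x] = μ_Z + ρ·(σ_Z/σ_W)·(x − μ_W).
E[Z | W=9.31] = 9.38 + (-0.32)·(1.00/1.88)·(9.31 − (7.56)) = 9.38 + (-0.17021)·(1.75) = 9.0821.

9.0821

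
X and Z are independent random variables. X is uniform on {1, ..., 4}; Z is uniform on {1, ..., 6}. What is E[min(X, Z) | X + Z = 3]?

1

P(X + Z = 3) = 1/12.
Summing min(X,Z)·P(x,y) over outcomes with X + Z = 3 gives 1/12.
E[min(X, Z) | X + Z = 3] = (1/12) / (1/12) = 1.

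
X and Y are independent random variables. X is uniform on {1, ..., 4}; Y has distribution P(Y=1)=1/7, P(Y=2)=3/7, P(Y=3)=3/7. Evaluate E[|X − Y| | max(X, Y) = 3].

14/13

P(max(X, Y) = 3) = 13/28.
Summing |X−Y|·P(x,y) over outcomes with max(X, Y) = 3 gives 1/2.
E[|X − Y| | max(X, Y) = 3] = (1/2) / (13/28) = 14/13.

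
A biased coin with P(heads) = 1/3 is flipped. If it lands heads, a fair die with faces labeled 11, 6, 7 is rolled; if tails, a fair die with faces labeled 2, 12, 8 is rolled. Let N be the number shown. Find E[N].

E[N | heads] = (11+6+7)/3 = 8.
E[N | tails] = (2+12+8)/3 = 22/3.
E[N] = (1/3)·(8) + (2/3)·(22/3) = 68/9.

68/9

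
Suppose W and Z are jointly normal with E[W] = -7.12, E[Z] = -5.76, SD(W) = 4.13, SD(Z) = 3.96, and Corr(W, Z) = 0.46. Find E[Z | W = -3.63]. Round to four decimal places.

-4.2207

For a bivariate normal, E[Z | W=x] = μ_Z + ρ·(σ_Z/σ_W)·(x − μ_W).
E[Z | W=-3.63] = -5.76 + (0.46)·(3.96/4.13)·(-3.63 − (-7.12)) = -5.76 + (0.44107)·(3.49) = -4.2207.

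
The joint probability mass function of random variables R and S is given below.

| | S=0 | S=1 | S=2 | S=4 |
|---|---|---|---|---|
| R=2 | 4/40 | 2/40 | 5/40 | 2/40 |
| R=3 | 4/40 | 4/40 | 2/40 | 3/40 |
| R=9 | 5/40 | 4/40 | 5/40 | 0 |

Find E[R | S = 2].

P(S = 2) = 3/10.
Σ R·P over the event = 2·(5/40) + 3·(2/40) + 9·(5/40) = 61/40.
E[R | S = 2] = (61/40) / (3/10) = 61/12.

61/12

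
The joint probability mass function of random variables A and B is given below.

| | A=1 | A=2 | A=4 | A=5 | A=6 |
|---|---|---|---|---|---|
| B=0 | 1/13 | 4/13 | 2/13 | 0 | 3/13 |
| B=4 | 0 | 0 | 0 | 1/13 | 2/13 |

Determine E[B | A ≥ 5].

P(A ≥ 5) = 6/13.
Σ B·P over the event = 4·(1/13) + 0·(3/13) + 4·(2/13) = 12/13.
E[B | A ≥ 5] = (12/13) / (6/13) = 2.

2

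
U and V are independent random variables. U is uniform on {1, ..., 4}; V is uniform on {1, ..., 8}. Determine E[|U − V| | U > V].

5/3

Outcomes with U > V: (2,1), (3,1), (3,2), (4,1), (4,2), (4,3), each with probability 1/32.
E[|U − V| | U > V] = (1 + 2 + 1 + 3 + 2 + 1) / 6 = 5/3.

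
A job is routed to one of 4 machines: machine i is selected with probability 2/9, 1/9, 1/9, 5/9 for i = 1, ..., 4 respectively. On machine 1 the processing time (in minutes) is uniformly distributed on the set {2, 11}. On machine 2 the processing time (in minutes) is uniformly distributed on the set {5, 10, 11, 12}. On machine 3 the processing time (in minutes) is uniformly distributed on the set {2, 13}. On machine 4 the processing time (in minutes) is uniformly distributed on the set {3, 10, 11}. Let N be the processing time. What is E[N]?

E[N | machine 1] = (2+11)/2 = 13/2.
E[N | machine 2] = (5+10+11+12)/4 = 19/2.
E[N | machine 3] = (2+13)/2 = 15/2.
E[N | machine 4] = (3+10+11)/3 = 8.
By the law of total expectation,
E[N] = (2/9)·(13/2) + (1/9)·(19/2) + (1/9)·(15/2) + (5/9)·(8) = 70/9.

70/9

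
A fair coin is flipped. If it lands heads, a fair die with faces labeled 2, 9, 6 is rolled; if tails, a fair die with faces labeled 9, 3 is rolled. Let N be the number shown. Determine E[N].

E[N | heads] = (2+9+6)/3 = 17/3.
E[N | tails] = (9+3)/2 = 6.
By the law of total expectation,
E[N] = (1/2)·(17/3) + (1/2)·(6) = 35/6.

35/6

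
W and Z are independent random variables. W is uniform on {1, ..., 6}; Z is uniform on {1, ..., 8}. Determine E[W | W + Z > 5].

P(W + Z > 5) = 19/24.
Summing W·P(x,y) over outcomes with W + Z > 5 gives 37/12.
E[W | W + Z > 5] = (37/12) / (19/24) = 74/19.

74/19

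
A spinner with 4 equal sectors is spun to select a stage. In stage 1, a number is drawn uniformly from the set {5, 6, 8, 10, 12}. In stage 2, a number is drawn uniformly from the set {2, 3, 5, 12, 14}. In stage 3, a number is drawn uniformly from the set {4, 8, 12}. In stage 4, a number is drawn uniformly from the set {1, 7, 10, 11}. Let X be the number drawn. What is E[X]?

E[X | stage 1] = (5+6+8+10+12)/5 = 41/5.
E[X | stage 2] = (2+3+5+12+14)/5 = 36/5.
E[X | stage 3] = (4+8+12)/3 = 8.
E[X | stage 4] = (1+7+10+11)/4 = 29/4.
E[X] = (1/4)·(41/5) + (1/4)·(36/5) + (1/4)·(8) + (1/4)·(29/4) = 613/80.

613/80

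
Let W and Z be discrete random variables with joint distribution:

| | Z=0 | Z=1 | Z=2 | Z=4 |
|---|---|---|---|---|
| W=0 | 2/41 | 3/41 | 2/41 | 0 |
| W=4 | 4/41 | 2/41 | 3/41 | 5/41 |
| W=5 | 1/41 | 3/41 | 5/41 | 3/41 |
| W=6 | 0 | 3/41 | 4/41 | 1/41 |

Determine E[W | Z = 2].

61/14

P(Z = 2) = 14/41.
Σ W·P over the event = 0·(2/41) + 4·(3/41) + 5·(5/41) + 6·(4/41) = 61/41.
E[W | Z = 2] = (61/41) / (14/41) = 61/14.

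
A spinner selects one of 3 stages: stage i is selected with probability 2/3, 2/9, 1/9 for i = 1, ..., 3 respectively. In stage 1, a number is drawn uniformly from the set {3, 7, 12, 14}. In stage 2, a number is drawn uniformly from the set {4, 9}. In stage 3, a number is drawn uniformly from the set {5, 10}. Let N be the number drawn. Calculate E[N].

149/18

E[N | stage 1] = (3+7+12+14)/4 = 9.
E[N | stage 2] = (4+9)/2 = 13/2.
E[N | stage 3] = (5+10)/2 = 15/2.
E[N] = (2/3)·(9) + (2/9)·(13/2) + (1/9)·(15/2) = 149/18.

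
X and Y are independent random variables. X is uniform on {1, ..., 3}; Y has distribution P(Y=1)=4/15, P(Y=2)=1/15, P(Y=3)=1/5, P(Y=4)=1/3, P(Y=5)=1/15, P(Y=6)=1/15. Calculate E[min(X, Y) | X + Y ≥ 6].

P(X + Y ≥ 6) = 19/45.
Summing min(X,Y)·P(x,y) over outcomes with X + Y ≥ 6 gives 46/45.
E[min(X, Y) | X + Y ≥ 6] = (46/45) / (19/45) = 46/19.

46/19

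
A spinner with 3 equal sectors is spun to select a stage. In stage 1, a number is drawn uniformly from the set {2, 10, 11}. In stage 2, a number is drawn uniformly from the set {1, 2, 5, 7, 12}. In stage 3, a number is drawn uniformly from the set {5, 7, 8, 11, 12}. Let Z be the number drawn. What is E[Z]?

65/9

E[Z | stage 1] = (2+10+11)/3 = 23/3.
E[Z | stage 2] = (1+2+5+7+12)/5 = 27/5.
E[Z | stage 3] = (5+7+8+11+12)/5 = 43/5.
E[Z] = (1/3)·(23/3) + (1/3)·(27/5) + (1/3)·(43/5) = 65/9.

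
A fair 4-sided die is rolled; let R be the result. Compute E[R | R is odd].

Given R is odd, R is equally likely to be any of {1, 3}.
E[R | R is odd] = (1 + 3) / 2 = 2.

2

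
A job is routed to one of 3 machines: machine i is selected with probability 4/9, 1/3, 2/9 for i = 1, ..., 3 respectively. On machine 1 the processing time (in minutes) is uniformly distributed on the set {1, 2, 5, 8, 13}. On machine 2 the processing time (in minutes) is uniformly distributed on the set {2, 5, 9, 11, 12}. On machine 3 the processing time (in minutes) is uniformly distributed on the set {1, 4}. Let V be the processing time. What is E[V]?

E[V | machine 1] = (1+2+5+8+13)/5 = 29/5.
E[V | machine 2] = (2+5+9+11+12)/5 = 39/5.
E[V | machine 3] = (1+4)/2 = 5/2.
E[V] = (4/9)·(29/5) + (1/3)·(39/5) + (2/9)·(5/2) = 86/15.

86/15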